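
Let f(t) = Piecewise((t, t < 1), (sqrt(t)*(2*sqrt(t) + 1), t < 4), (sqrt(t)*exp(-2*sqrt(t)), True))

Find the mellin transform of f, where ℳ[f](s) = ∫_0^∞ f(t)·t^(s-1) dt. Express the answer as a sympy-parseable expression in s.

strip the shared t-power: sqrt(t) on [0, 1); 2*sqrt(t) + 1 on [1, 4); exp(-2*sqrt(t)) on [4, ∞)
undo the power substitution: t on [0, 1); 2*t + 1 on [1, 2); exp(-2*t) on [2, ∞)
f breaks at 1, 4 into 3 integrals to sum
between 0 and 1 the integrand is t·t^(s-1)
for t in [1, 4): the term is ∫ sqrt(t)*(2*sqrt(t) + 1)·t^(s-1)
∫ over [4, ∞) of sqrt(t)*exp(-2*sqrt(t))·t^(s-1) joins the sum

(10*2**(4*s)*(2*s + 1) + 2*2**(4*s) - 2*2**(2*s)*(2*s + 1) - 4**s + (s + 1)*(2*s + 1)*uppergamma(2*s + 1, 4))/(4**s*(s + 1)*(2*s + 1))
  Re(s) > -1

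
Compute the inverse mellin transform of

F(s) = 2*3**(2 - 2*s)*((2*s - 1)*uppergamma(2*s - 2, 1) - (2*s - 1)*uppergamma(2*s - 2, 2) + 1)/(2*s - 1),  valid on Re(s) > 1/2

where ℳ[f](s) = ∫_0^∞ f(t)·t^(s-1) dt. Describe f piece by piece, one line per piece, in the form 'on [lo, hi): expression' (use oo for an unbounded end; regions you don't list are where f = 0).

peel off the shared t-power: 3*sqrt(t) on [0, 1/9); exp(-3*sqrt(t)) on [1/9, 4/9)
back out the power substitution: 3*t on [0, 1/3); exp(-3*t) on [1/3, 2/3)
strip the common scale on t: t on [0, 1); exp(-t) on [1, 2)
integrate the 2 segments split at 1/9, then add the results
over [0, 1/9), the kernel integral of 3/sqrt(t) enters the sum
the [1/9, 4/9) slice contributes ∫ exp(-3*sqrt(t))/t·t^(s-1) dt

on [0, 1/9): 3/sqrt(t)
on [1/9, 4/9): exp(-3*sqrt(t))/t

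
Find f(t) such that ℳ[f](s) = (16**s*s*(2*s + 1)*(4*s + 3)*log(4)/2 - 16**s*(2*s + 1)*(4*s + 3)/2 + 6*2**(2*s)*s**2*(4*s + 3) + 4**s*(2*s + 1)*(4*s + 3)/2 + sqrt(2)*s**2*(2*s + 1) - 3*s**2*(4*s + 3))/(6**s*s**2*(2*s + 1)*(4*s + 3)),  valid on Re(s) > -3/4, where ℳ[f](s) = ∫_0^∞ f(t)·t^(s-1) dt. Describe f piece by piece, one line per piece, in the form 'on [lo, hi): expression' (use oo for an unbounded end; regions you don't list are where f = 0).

peel off the common scale on t: t**(3/4) on [0, 1/4); 3*sqrt(t) on [1/4, 1); log(sqrt(t)) on [1, 4)
remove the power substitution first: t**(3/2) on [0, 1/2); 3*t on [1/2, 1); log(t) on [1, 2)
f breaks at 1/6, 2/3 into 3 integrals to sum
over [0, 1/6), the kernel integral of 2**(1/4)*3**(3/4)*t**(3/4)/2 enters the sum
on [1/6, 2/3): add ∫ 3*sqrt(6)*sqrt(t)/2·t^(s-1) dt
on [2/3, 8/3): add ∫ log(sqrt(6)*sqrt(t)/2)·t^(s-1) dt

on [0, 1/6): 2**(1/4)*3**(3/4)*t**(3/4)/2
on [1/6, 2/3): 3*sqrt(6)*sqrt(t)/2
on [2/3, 8/3): log(sqrt(6)*sqrt(t)/2)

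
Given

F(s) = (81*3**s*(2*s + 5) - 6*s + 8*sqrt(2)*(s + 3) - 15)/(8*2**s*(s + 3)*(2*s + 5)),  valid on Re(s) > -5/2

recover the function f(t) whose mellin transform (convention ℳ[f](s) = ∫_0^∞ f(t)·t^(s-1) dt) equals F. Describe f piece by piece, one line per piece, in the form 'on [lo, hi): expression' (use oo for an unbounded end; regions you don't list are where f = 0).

on [0, 1/2): 4*t**(5/2)
on [1/2, 3/2): 3*t**3

f breaks at 1/2 into 2 integrals to sum
on [0, 1/2) integrate f = 4*t**(5/2) against the kernel
on [1/2, 3/2): add ∫ 3*t**3·t^(s-1) dt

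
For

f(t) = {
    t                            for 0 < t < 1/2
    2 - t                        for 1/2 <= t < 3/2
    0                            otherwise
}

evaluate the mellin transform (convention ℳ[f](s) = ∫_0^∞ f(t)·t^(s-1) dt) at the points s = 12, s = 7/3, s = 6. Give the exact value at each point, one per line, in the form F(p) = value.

F(12) = 2125757/319488
F(7/3) = 3*2**(2/3)*(-26 + 171*3**(1/3))/1120
F(6) = 3637/2688

the 2 pieces separated at 1/2 each add one integral
∫ over [0, 1/2) of t·t^(s-1) joins the sum
[1/2, 3/2) adds the kernel integral of (2 - t)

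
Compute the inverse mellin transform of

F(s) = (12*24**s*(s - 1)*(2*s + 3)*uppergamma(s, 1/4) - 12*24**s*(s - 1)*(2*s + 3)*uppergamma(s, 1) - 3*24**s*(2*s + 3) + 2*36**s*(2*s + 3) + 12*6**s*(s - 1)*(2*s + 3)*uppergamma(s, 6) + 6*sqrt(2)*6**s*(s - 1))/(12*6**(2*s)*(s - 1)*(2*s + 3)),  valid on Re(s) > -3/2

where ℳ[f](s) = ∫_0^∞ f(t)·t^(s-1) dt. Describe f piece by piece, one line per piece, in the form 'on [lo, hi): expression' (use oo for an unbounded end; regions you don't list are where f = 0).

strip the common scale on t: t**(3/2) on [0, 1/2); exp(-t/2) on [1/2, 2); 1/(2*t) on [2, 3); …
slice at 1/6, 2/3, 1, transform all 4 pieces, and sum them
between 0 and 1/6 the integrand is 3*sqrt(3)*t**(3/2)·t^(s-1)
for t in [1/6, 2/3): the term is ∫ exp(-3*t/2)·t^(s-1)
∫ 1/(6*t)·t^(s-1) over [2/3, 1)
the [1, ∞) slice contributes ∫ exp(-6*t)·t^(s-1) dt

on [0, 1/6): 3*sqrt(3)*t**(3/2)
on [1/6, 2/3): exp(-3*t/2)
on [2/3, 1): 1/(6*t)
on [1, oo): exp(-6*t)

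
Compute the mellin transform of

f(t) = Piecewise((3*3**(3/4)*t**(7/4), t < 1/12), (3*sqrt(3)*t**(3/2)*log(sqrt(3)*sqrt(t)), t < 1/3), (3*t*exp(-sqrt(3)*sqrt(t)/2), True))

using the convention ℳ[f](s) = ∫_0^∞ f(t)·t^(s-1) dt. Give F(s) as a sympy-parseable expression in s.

remove the common scale on t first: t**(7/4) on [0, 1/4); t**(3/2)*log(sqrt(t)) on [1/4, 1); t*exp(-sqrt(t)/2) on [1, ∞)
undo the shared t-power: t**(3/4) on [0, 1/4); sqrt(t)*log(sqrt(t)) on [1/4, 1); exp(-sqrt(t)/2) on [1, ∞)
back out the power substitution: t**(3/2) on [0, 1/2); t*log(t) on [1/2, 1); exp(-t/2) on [1, ∞)
decompose at 1/12, 1/3; ℳ[f](s) sums the 3 pieces' integrals
piece [0, 1/12): integrate 3*3**(3/4)*t**(7/4) against the kernel
on [1/12, 1/3): add ∫ 3*sqrt(3)*t**(3/2)*log(sqrt(3)*sqrt(t))·t^(s-1) dt
[1/3, ∞) adds the kernel integral of 3*t*exp(-sqrt(3)*sqrt(t)/2)

(32*2**(4*s)*(4*s + 7)*(4*s + 4*(s + 1)**2 + 5)*uppergamma(2*s + 2, 1/2) - 8*2**(2*s)*(4*s + 7) + 4*s + (s + 1)*(4*s + 7)*log(4) + (4*s + 7)*log(2) + sqrt(2)*(4*s + 4*(s + 1)**2 + 5) + 7)/(4*2**(2*s)*3**s*(4*s + 7)*(4*s + 4*(s + 1)**2 + 5))
  Re(s) > -7/4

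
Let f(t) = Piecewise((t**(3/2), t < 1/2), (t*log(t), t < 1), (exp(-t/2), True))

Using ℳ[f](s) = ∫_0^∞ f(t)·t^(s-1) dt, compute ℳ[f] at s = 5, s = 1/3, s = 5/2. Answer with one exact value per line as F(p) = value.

f breaks at 1/2, 1 into 3 integrals to sum
on [0, 1/2) integrate f = t**(3/2) against the kernel
for t in [1/2, 1): the term is ∫ t*log(t)·t^(s-1)
∫ exp(-t/2)·t^(s-1) over [1, ∞)

F(5) = -7/256 + sqrt(2)/832 + log(2)/384 + 1266*exp(-1/2)
F(1/3) = 2**(2/3)*(-198*2**(1/3) + 48*sqrt(2) + 132*log(2) + 99 + 352*2**(2/3)*uppergamma(1/3, 1/2))/704
F(5/2) = -207/3136 + sqrt(2)/196 + sqrt(2)*log(2)/56 + 3*sqrt(2)*sqrt(pi)*erfc(sqrt(2)/2) + 8*exp(-1/2)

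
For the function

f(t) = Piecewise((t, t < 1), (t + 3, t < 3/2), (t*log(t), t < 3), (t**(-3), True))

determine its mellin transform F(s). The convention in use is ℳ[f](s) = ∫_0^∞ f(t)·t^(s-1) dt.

(-162*2**s*s*(s - 3)*(s**2 + 2*s + 1) - 162*2**s*(s - 3)*(s**2 + 2*s + 1) - 81*3**s*s**2*(s - 3)*(s + 1)*log(3) + 81*3**s*s**2*(s - 3)*(s + 1)*log(2) - 81*3**s*s*(s - 3)*(s + 1)*log(3) + 81*3**s*s*(s - 3)*(s + 1)*log(2) + 81*3**s*s*(s - 3)*(s + 1) + 243*3**s*s*(s - 3)*(s**2 + 2*s + 1) + 162*3**s*(s - 3)*(s**2 + 2*s + 1) + 162*6**s*s**2*(s - 3)*(s + 1)*log(3) - 162*6**s*s*(s - 3)*(s + 1) + 162*6**s*s*(s - 3)*(s + 1)*log(3) - 2*6**s*s*(s + 1)*(s**2 + 2*s + 1))/(54*2**s*s*(s - 3)*(s + 1)*(s**2 + 2*s + 1))
  -1 < Re(s) < 3

split f at 1, 3/2, 3: ℳ[f](s) collects 4 kernel integrals
piece [0, 1): integrate t against the kernel
[1, 3/2) adds the kernel integral of (t + 3)
[3/2, 3) adds the kernel integral of t*log(t)
on [3, ∞) integrate f = t**(-3) against the kernel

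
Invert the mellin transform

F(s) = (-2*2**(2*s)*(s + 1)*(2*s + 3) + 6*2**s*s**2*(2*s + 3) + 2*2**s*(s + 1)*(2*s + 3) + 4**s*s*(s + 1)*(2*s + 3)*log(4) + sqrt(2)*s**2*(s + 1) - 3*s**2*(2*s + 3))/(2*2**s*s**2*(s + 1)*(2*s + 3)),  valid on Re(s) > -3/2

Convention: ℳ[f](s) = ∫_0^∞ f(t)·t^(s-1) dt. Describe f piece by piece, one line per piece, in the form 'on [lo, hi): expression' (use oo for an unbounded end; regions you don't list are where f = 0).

breakpoints 1/2, 1: one integral from each of the 3 segments
over [0, 1/2), the kernel integral of t**(3/2) enters the sum
segment [1/2, 1) carries 3*t; integrate it
the [1, 2) slice contributes ∫ log(t)·t^(s-1) dt

on [0, 1/2): t**(3/2)
on [1/2, 1): 3*t
on [1, 2): log(t)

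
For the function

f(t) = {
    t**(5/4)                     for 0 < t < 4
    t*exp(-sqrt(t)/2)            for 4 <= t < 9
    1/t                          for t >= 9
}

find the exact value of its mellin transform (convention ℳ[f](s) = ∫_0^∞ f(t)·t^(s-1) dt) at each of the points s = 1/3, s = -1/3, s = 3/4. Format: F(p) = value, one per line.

back out the power substitution: t**(5/2) on [0, 2); t**2*exp(-t/2) on [2, 3); t**(-2) on [3, ∞)
back out the shared t-power: sqrt(t) on [0, 2); exp(-t/2) on [2, 3); t**(-4) on [3, ∞)
the 3 pieces separated at 4, 9 each add one integral
on [0, 4) integrate f = t**(5/4) against the kernel
segment 4 to 9 holds t*exp(-sqrt(t)/2); add its integral
∫ over [9, ∞) of 1/t·t^(s-1) joins the sum

F(1/3) = -8*2**(2/3)*uppergamma(8/3, 3/2) + 3**(2/3)/6 + 96*2**(1/6)/19 + 8*2**(2/3)*uppergamma(8/3, 1)
F(-1/3) = -4*2**(1/3)*uppergamma(4/3, 3/2) + 3**(1/3)/36 + 4*2**(1/3)*uppergamma(4/3, 1) + 24*2**(5/6)/11
F(3/4) = -156*sqrt(3)*exp(-3/2) - 30*sqrt(2)*sqrt(pi)*erfc(sqrt(6)/2) + 4*sqrt(3)/3 + 8 + 30*sqrt(2)*sqrt(pi)*erfc(1) + 116*sqrt(2)*exp(-1)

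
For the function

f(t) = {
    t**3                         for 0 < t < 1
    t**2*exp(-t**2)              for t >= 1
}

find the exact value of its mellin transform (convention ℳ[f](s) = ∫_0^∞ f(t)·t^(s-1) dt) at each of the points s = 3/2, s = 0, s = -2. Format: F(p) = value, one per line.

reversing the shared t-power: t**2 on [0, 1); t*exp(-t**2) on [1, ∞)
back out the shared t-power: t on [0, 1); exp(-t**2) on [1, ∞)
undo the power substitution: sqrt(t) on [0, 1); exp(-t) on [1, ∞)
slice at 1, transform all 2 pieces, and sum them
between 0 and 1 the integrand is t**3·t^(s-1)
the [1, ∞) slice contributes ∫ t**2*exp(-t**2)·t^(s-1) dt

F(3/2) = 2/9 + uppergamma(7/4, 1)/2
F(0) = exp(-1)/2 + 1/3
F(-2) = 1 - Ei(-1)/2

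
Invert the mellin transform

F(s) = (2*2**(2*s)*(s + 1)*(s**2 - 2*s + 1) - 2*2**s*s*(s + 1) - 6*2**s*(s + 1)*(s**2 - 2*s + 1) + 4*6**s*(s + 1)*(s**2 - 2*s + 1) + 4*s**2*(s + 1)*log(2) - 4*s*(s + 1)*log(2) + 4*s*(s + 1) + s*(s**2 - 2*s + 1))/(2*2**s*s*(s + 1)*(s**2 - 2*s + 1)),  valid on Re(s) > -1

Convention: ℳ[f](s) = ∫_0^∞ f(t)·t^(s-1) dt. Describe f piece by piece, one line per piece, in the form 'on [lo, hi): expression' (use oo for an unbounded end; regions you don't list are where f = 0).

on [0, 1/2): t
on [1/2, 1): log(t)/t
on [1, 2): 3
on [2, 3): 2

the 4 pieces separated at 1/2, 1, 2 each add one integral
segment 0 to 1/2 holds t; add its integral
the [1/2, 1) slice contributes ∫ log(t)/t·t^(s-1) dt
piece [1, 2): integrate 3 against the kernel
[2, 3) adds the kernel integral of 2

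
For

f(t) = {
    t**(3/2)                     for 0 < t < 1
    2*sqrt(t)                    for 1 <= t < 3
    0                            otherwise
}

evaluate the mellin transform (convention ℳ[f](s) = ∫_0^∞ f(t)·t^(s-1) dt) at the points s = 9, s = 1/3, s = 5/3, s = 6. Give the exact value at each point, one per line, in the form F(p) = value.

split f at 1: ℳ[f](s) collects 2 kernel integrals
the [0, 1) slice contributes ∫ t**(3/2)·t^(s-1) dt
over [1, 3), the kernel integral of 2*sqrt(t) enters the sum

F(9) = -46/399 + 78732*sqrt(3)/19
F(1/3) = -102/55 + 12*3**(5/6)/5
F(5/3) = -150/247 + 108*3**(1/6)/13
F(6) = -34/195 + 2916*sqrt(3)/13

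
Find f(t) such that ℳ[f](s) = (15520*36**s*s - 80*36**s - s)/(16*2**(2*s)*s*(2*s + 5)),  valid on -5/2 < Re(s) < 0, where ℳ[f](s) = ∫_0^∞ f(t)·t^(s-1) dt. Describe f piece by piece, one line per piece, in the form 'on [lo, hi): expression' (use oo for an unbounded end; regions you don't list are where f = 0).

on [0, 1/4): t**(5/2)
on [1/4, 9): 2*t**(5/2)
on [9, oo): 1

back out the shared t-power: sqrt(t) on [0, 1/4); 2*sqrt(t) on [1/4, 9); t**(-2) on [9, ∞)
reversing the power substitution: t on [0, 1/2); 2*t on [1/2, 3); t**(-4) on [3, ∞)
breakpoints 1/4, 9: one integral from each of the 3 segments
over [0, 1/4), the kernel integral of t**(5/2) enters the sum
between 1/4 and 9 the integrand is 2*t**(5/2)·t^(s-1)
segment [9, ∞) carries 1; integrate it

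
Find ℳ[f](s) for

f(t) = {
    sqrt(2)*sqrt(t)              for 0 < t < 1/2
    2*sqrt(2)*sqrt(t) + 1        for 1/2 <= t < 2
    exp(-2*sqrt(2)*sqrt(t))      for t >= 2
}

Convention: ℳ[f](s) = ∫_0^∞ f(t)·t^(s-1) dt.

(-16**s + 10*2**(6*s)*s - 4*2**(4*s)*s + 2*2**(2*s)*s*(2*s + 1)*uppergamma(2*s, 4) + 64**s)/(32**s*s*(2*s + 1))
  Re(s) > -1/2

invert the common scale on t to get sqrt(t) on [0, 1); 2*sqrt(t) + 1 on [1, 4); exp(-2*sqrt(t)) on [4, ∞)
remove the power substitution first: t on [0, 1); 2*t + 1 on [1, 2); exp(-2*t) on [2, ∞)
decompose at 1/2, 2; ℳ[f](s) sums the 3 pieces' integrals
[0, 1/2) adds the kernel integral of sqrt(2)*sqrt(t)
over [1/2, 2), the kernel integral of (2*sqrt(2)*sqrt(t) + 1) enters the sum
on [2, ∞) integrate f = exp(-2*sqrt(2)*sqrt(t)) against the kernel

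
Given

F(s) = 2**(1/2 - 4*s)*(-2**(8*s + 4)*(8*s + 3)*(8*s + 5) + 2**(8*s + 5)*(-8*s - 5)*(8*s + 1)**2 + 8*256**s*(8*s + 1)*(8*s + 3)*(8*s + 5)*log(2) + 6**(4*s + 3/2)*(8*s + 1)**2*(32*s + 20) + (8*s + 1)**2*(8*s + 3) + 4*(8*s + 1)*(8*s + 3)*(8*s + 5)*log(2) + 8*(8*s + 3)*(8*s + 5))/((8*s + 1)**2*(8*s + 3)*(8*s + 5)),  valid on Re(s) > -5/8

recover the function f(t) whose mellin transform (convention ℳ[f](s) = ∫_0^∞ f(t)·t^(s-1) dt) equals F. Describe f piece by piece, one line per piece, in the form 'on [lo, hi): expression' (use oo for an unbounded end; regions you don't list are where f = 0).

on [0, 1/16): t**(5/8)
on [1/16, 16): t**(1/8)*log(t**(1/4))
on [16, 81): 2*t**(3/8)

back out the power substitution: t**(5/4) on [0, 1/4); t**(1/4)*log(sqrt(t)) on [1/4, 4); 2*t**(3/4) on [4, 9)
remove the power substitution first: t**(5/2) on [0, 1/2); sqrt(t)*log(t) on [1/2, 2); 2*t**(3/2) on [2, 3)
strip the shared t-power: t**2 on [0, 1/2); log(t) on [1/2, 2); 2*t on [2, 3)
breakpoints 1/16, 16: one integral from each of the 3 segments
over [0, 1/16), the kernel integral of t**(5/8) enters the sum
the [1/16, 16) slice contributes ∫ t**(1/8)*log(t**(1/4))·t^(s-1) dt
piece [16, 81): integrate 2*t**(3/8) against the kernel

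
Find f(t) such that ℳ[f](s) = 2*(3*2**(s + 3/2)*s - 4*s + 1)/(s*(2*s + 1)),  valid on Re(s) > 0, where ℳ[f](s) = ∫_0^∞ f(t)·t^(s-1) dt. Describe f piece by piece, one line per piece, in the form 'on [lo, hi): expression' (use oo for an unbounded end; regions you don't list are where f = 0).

linearity at 1 turns ℳ[f](s) into 2 summed integrals
segment 0 to 1 holds 2; add its integral
over [1, 2), the kernel integral of 6*sqrt(t) enters the sum

on [0, 1): 2
on [1, 2): 6*sqrt(t)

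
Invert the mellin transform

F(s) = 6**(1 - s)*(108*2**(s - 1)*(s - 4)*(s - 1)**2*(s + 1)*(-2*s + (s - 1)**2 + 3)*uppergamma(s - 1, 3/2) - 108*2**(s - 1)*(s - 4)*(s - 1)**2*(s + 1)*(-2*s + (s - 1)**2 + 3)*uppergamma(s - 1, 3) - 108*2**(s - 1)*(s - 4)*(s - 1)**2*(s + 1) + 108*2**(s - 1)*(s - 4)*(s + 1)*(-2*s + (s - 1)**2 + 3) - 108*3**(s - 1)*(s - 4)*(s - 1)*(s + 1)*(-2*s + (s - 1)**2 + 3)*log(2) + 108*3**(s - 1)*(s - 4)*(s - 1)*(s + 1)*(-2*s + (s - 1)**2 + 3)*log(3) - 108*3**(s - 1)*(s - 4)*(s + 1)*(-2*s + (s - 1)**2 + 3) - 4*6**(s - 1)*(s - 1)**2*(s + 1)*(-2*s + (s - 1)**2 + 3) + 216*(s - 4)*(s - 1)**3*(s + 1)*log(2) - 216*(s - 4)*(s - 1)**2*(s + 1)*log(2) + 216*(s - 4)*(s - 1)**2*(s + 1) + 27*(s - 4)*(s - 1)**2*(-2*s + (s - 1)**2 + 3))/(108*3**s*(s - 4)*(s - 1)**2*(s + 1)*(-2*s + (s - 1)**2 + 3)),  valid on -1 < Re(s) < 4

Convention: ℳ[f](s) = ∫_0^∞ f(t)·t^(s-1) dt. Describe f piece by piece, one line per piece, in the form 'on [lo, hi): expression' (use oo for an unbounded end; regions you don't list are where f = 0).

on [0, 1/18): 27*t
on [1/18, 1/9): log(9*t)/(27*t**2)
on [1/9, 1/6): log(9*t)/(3*t)
on [1/6, 1/3): exp(-9*t)/(3*t)
on [1/3, oo): 1/(2187*t**4)

reversing the common scale on t: 9*t on [0, 1/6); log(3*t)/(3*t**2) on [1/6, 1/3); log(3*t)/t on [1/3, 1/2); …
undo the shared t-power: 9*t**2 on [0, 1/6); log(3*t)/(3*t) on [1/6, 1/3); log(3*t) on [1/3, 1/2); …
strip the common scale on t: t**2 on [0, 1/2); log(t)/t on [1/2, 1); log(t) on [1, 3/2); …
integrate the 5 segments split at 1/18, 1/9, 1/6, 1/3, then add the results
over [0, 1/18), the kernel integral of 27*t enters the sum
on [1/18, 1/9) integrate f = log(9*t)/(27*t**2) against the kernel
for t in [1/9, 1/6): the term is ∫ log(9*t)/(3*t)·t^(s-1)
for t in [1/6, 1/3): the term is ∫ exp(-9*t)/(3*t)·t^(s-1)
on [1/3, ∞) integrate f = 1/(2187*t**4) against the kernel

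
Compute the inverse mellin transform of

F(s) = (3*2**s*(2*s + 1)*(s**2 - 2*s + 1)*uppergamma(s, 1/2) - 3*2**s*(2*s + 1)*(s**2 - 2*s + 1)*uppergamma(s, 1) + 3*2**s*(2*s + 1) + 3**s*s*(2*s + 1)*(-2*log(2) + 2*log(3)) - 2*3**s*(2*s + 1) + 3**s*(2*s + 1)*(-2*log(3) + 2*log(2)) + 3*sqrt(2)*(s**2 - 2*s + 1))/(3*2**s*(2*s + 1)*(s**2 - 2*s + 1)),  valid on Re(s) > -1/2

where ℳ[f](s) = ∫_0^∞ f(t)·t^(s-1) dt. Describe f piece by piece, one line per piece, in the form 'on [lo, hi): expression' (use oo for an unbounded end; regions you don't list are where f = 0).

slice at 1/2, 1, transform all 3 pieces, and sum them
segment [0, 1/2) carries sqrt(t); integrate it
on [1/2, 1): add ∫ exp(-t)·t^(s-1) dt
between 1 and 3/2 the integrand is log(t)/t·t^(s-1)

on [0, 1/2): sqrt(t)
on [1/2, 1): exp(-t)
on [1, 3/2): log(t)/t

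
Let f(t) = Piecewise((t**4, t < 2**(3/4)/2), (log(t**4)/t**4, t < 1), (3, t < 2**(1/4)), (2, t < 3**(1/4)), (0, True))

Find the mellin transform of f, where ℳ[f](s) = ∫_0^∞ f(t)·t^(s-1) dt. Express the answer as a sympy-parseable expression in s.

back out the power substitution: t**2 on [0, sqrt(2)/2); log(t**2)/t**2 on [sqrt(2)/2, 1); 3 on [1, sqrt(2)); …
peel off the power substitution: t on [0, 1/2); log(t)/t on [1/2, 1); 3 on [1, 2); …
f breaks at 2**(3/4)/2, 1, 2**(1/4) into 4 integrals to sum
segment [0, 2**(3/4)/2) carries t**4; integrate it
on [2**(3/4)/2, 1): add ∫ log(t**4)/t**4·t^(s-1) dt
∫ over [1, 2**(1/4)) of 3·t^(s-1) joins the sum
piece [2**(1/4), 3**(1/4)): integrate 2 against the kernel

(2**(3/4)/2)**s*(-8*2**(s/4)*s*(s + 4) - 6*2**(s/4)*(s + 4)*(s**2 - 8*s + 16) + 2*2**(s/2)*(s + 4)*(s**2 - 8*s + 16) + 4*6**(s/4)*(s + 4)*(s**2 - 8*s + 16) + 4*s**2*(s + 4)*log(2) - 16*s*(s + 4)*log(2) + 16*s*(s + 4) + s*(s**2 - 8*s + 16))/(2*s*(s + 4)*(s**2 - 8*s + 16))
  Re(s) > -4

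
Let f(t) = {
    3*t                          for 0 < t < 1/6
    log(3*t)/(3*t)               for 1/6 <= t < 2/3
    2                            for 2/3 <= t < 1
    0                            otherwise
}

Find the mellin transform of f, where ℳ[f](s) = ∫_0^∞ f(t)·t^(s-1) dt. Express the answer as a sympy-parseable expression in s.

strip the common scale on t: t on [0, 1/2); log(t)/t on [1/2, 2); 2 on [2, 3)
invert the shared t-power to get t**2 on [0, 1/2); log(t) on [1/2, 2); 2*t on [2, 3)
along the cuts 1/6, 2/3, ℳ[f](s) splits into 3 integrals
over [0, 1/6), the kernel integral of 3*t enters the sum
segment 1/6 to 2/3 holds log(3*t)/(3*t); add its integral
on [2/3, 1) integrate f = 2 against the kernel

(-4*2**(2*s)*(s - 1)**2*(s + 1) + 4**s*s*(s - 1)*(s + 1)*log(2) - 4**s*s*(s + 1) + 4*6**s*(s - 1)**2*(s + 1) + s*(s - 1)**2 + 4*s*(s - 1)*(s + 1)*log(2) + 4*s*(s + 1))/(2*6**s*s*(s - 1)**2*(s + 1))
  Re(s) > -1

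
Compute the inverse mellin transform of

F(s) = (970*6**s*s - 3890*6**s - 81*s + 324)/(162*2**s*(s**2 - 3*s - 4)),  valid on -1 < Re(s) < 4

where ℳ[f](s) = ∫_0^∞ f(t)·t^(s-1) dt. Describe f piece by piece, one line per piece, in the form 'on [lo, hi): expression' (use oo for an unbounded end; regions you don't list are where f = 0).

on [0, 1/2): t
on [1/2, 3): 2*t
on [3, oo): t**(-4)

cuts at 1/2, 3: linearity sums the 3 kernel integrals
for t in [0, 1/2): the term is ∫ t·t^(s-1)
over [1/2, 3), the kernel integral of 2*t enters the sum
for t in [3, ∞): the term is ∫ t**(-4)·t^(s-1)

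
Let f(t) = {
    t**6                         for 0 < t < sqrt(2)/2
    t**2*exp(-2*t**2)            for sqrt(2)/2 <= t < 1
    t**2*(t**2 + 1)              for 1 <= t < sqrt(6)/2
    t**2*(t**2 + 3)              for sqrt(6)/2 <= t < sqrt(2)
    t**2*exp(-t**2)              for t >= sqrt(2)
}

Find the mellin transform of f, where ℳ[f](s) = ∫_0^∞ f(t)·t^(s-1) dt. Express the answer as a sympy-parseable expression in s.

(4*2**(s/2)*(s + 2)*(s + 4)*(s + 6)*uppergamma(s/2 + 1, 2) - 16*2**(s/2)*(s + 2)*(s + 6) - 16*2**(s/2)*(s + 6) + 80*2**s*(s + 2)*(s + 6) + 96*2**s*(s + 6) - 24*3**(s/2)*(s + 2)*(s + 6) - 48*3**(s/2)*(s + 6) + 2*(s + 2)*(s + 4)*(s + 6)*uppergamma(s/2 + 1, 1) - 2*(s + 2)*(s + 4)*(s + 6)*uppergamma(s/2 + 1, 2) + (s + 2)*(s + 4))/(8*2**(s/2)*(s + 2)*(s + 4)*(s + 6))
  Re(s) > -6

the shared t-power comes off first: t**4 on [0, sqrt(2)/2); exp(-2*t**2) on [sqrt(2)/2, 1); t**2 + 1 on [1, sqrt(6)/2); …
back out the power substitution: t**2 on [0, 1/2); exp(-2*t) on [1/2, 1); t + 1 on [1, 3/2); …
the 5 pieces separated at sqrt(2)/2, 1, sqrt(6)/2, sqrt(2) each add one integral
piece [0, sqrt(2)/2): integrate t**6 against the kernel
[sqrt(2)/2, 1) adds the kernel integral of t**2*exp(-2*t**2)
for t in [1, sqrt(6)/2): the term is ∫ t**2*(t**2 + 1)·t^(s-1)
piece [sqrt(6)/2, sqrt(2)): integrate t**2*(t**2 + 3) against the kernel
∫ over [sqrt(2), ∞) of t**2*exp(-t**2)·t^(s-1) joins the sum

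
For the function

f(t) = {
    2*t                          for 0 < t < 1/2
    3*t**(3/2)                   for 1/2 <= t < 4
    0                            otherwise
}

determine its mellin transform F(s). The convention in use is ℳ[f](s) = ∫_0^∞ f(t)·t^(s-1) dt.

summing 2 kernel integrals split by 1/2 yields ℳ[f](s)
on [0, 1/2) integrate f = 2*t against the kernel
over [1/2, 4), the kernel integral of 3*t**(3/2) enters the sum

(96*2**(2*s)*(s + 1) - 3*2**(1/2 - s)*(s + 1) + 2*(2*s + 3)/2**s)/(2*(s + 1)*(2*s + 3))
  Re(s) > -1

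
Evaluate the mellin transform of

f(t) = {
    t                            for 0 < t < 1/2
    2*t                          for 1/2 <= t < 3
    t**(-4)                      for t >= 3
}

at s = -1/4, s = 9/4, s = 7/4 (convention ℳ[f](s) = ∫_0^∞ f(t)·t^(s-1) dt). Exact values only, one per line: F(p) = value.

breakpoints 1/2, 3: one integral from each of the 3 segments
the [0, 1/2) slice contributes ∫ t·t^(s-1) dt
segment 1/2 to 3 holds 2*t; add its integral
segment 3 to ∞ holds t**(-4); add its integral

F(-1/4) = -2*2**(1/4)/3 + 11020*3**(3/4)/4131
F(9/4) = 2**(3/4)*(-63 + 27320*6**(1/4))/3276
F(7/4) = 2**(1/4)*(-243 + 17540*6**(3/4))/5346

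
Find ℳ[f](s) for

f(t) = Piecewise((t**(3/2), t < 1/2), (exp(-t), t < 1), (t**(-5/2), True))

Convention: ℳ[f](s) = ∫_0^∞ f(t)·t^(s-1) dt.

(2*2**s*(2*s - 5)*(2*s + 3)*uppergamma(s, 1/2) - 2*2**s*(2*s - 5)*(2*s + 3)*uppergamma(s, 1) - 4*2**s*(2*s + 3) + sqrt(2)*(2*s - 5))/(2*2**s*(2*s - 5)*(2*s + 3))
  -3/2 < Re(s) < 5/2

the 3 pieces separated at 1/2, 1 each add one integral
on [0, 1/2): add ∫ t**(3/2)·t^(s-1) dt
over [1/2, 1), the kernel integral of exp(-t) enters the sum
∫ over [1, ∞) of t**(-5/2)·t^(s-1) joins the sum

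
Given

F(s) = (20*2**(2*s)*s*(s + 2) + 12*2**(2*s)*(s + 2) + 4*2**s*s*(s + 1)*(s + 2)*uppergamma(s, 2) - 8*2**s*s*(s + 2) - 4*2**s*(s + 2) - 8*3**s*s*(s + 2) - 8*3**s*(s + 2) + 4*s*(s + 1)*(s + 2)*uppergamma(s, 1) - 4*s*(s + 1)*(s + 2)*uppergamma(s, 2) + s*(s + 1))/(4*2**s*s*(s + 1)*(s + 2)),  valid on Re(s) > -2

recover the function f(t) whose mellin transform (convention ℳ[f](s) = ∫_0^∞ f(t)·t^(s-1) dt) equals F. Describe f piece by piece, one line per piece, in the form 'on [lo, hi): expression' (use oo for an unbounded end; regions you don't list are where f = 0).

on [0, 1/2): t**2
on [1/2, 1): exp(-2*t)
on [1, 3/2): t + 1
on [3/2, 2): t + 3
on [2, oo): exp(-t)

the 5 pieces separated at 1/2, 1, 3/2, 2 each add one integral
[0, 1/2) adds the kernel integral of t**2
on [1/2, 1): add ∫ exp(-2*t)·t^(s-1) dt
over [1, 3/2), the kernel integral of (t + 1) enters the sum
[3/2, 2) adds the kernel integral of (t + 3)
∫ over [2, ∞) of exp(-t)·t^(s-1) joins the sum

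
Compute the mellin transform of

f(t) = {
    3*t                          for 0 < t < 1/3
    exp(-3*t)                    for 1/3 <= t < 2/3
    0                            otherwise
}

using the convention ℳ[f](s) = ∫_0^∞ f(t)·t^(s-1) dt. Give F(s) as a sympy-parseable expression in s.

peel off the common scale on t: t on [0, 1); exp(-t) on [1, 2)
f breaks at 1/3 into 2 integrals to sum
segment [0, 1/3) carries 3*t; integrate it
on [1/3, 2/3): add ∫ exp(-3*t)·t^(s-1) dt

((s + 1)*uppergamma(s, 1) - (s + 1)*uppergamma(s, 2) + 1)/(3**s*(s + 1))
  Re(s) > -1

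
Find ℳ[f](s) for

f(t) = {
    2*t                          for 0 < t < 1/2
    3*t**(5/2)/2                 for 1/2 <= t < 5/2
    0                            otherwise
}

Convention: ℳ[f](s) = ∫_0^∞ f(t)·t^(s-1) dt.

along the cuts 1/2, ℳ[f](s) splits into 2 integrals
between 0 and 1/2 the integrand is 2*t·t^(s-1)
piece [1/2, 5/2): integrate 3*t**(5/2)/2 against the kernel

(-3*2**(1/2 - s)*(s + 1) + 150*(5/2)**(s + 1/2)*(s + 1) + 8*(2*s + 5)/2**s)/(8*(s + 1)*(2*s + 5))
  Re(s) > -1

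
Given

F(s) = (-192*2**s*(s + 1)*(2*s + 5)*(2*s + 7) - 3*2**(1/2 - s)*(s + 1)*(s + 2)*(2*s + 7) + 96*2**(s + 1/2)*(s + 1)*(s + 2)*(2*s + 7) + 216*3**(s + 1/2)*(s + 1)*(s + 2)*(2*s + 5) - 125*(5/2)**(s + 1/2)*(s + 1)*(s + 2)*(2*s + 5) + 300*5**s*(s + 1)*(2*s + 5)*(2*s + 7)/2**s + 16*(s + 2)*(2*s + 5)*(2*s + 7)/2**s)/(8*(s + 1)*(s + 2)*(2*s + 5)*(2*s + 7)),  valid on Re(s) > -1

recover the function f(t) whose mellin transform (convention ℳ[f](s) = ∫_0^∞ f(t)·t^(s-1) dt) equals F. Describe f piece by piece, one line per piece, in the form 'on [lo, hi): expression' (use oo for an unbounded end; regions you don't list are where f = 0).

breakpoints 1/2, 2, 5/2: one integral from each of the 4 segments
on [0, 1/2): add ∫ 4*t·t^(s-1) dt
∫ 3*t**(5/2)/2·t^(s-1) over [1/2, 2)
the [2, 5/2) slice contributes ∫ 6*t**2·t^(s-1) dt
segment 5/2 to 3 holds t**(7/2)/2; add its integral

on [0, 1/2): 4*t
on [1/2, 2): 3*t**(5/2)/2
on [2, 5/2): 6*t**2
on [5/2, 3): t**(7/2)/2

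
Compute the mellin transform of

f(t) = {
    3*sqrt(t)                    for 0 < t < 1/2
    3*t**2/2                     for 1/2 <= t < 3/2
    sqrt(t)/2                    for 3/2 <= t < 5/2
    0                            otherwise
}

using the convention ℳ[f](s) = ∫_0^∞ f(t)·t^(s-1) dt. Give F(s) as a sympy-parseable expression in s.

integrate the 3 segments split at 1/2, 3/2, then add the results
segment [0, 1/2) carries 3*sqrt(t); integrate it
∫ over [1/2, 3/2) of 3*t**2/2·t^(s-1) joins the sum
between 3/2 and 5/2 the integrand is sqrt(t)/2·t^(s-1)

(-3*2**(-s - 2)*(2*s + 1) + 12*2**(-s - 1/2)*(s + 2) - 2*(3/2)**(s + 1/2)*(s + 2) + 3*(3/2)**(s + 2)*(2*s + 1) + 2*(5/2)**(s + 1/2)*(s + 2))/(2*(s + 2)*(2*s + 1))
  Re(s) > -1/2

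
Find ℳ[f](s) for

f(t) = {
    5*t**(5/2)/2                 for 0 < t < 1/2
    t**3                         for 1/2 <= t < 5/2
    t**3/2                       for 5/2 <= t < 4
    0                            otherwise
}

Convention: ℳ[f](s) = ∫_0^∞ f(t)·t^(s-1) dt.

decompose at 1/2, 5/2; ℳ[f](s) sums the 3 pieces' integrals
on [0, 1/2) integrate f = 5*t**(5/2)/2 against the kernel
the [1/2, 5/2) slice contributes ∫ t**3·t^(s-1) dt
the [5/2, 4) slice contributes ∫ t**3/2·t^(s-1) dt

(512*2**(3*s)*(2*s + 5) + 125*5**s*(2*s + 5) - 4*s + 10*sqrt(2)*(s + 3) - 10)/(16*2**s*(s + 3)*(2*s + 5))
  Re(s) > -5/2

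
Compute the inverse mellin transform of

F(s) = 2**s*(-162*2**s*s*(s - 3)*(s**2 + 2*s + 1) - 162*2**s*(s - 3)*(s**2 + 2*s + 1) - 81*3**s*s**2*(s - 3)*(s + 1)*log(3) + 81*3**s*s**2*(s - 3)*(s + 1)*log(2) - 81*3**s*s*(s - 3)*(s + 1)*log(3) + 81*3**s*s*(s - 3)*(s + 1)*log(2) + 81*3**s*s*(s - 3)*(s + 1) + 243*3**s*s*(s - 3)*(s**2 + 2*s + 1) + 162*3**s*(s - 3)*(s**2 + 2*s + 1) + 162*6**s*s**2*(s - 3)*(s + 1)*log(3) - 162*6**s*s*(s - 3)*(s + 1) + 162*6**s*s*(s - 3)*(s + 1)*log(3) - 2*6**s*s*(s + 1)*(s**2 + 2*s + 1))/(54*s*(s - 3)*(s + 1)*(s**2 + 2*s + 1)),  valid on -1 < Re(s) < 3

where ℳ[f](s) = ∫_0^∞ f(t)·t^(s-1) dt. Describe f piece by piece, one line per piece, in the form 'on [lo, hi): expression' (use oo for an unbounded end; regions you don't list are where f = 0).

on [0, 4): t/4
on [4, 6): t/4 + 3
on [6, 12): t*log(t/4)/4
on [12, oo): 64/t**3

the common scale on t comes off first: t/2 on [0, 2); t/2 + 3 on [2, 3); t*log(t/2)/2 on [3, 6); …
peel off the common scale on t: t on [0, 1); t + 3 on [1, 3/2); t*log(t) on [3/2, 3); …
cuts at 4, 6, 12: linearity sums the 4 kernel integrals
∫ t/4·t^(s-1) over [0, 4)
on [4, 6): add ∫ (t/4 + 3)·t^(s-1) dt
[6, 12) adds the kernel integral of t*log(t/4)/4
on [12, ∞) integrate f = 64/t**3 against the kernel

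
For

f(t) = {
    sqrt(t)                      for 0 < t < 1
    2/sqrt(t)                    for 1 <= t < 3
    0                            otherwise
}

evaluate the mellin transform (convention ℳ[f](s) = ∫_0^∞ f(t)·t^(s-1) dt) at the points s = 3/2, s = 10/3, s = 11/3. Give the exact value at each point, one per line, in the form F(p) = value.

F(3/2) = 9/2
F(10/3) = -174/391 + 108*3**(5/6)/17
F(11/3) = -186/475 + 324*3**(1/6)/19

the shared t-power comes off first: t**(3/2) on [0, 1); 2*sqrt(t) on [1, 3)
breakpoints 1: one integral from each of the 2 segments
on [0, 1): add ∫ sqrt(t)·t^(s-1) dt
on [1, 3) integrate f = 2/sqrt(t) against the kernel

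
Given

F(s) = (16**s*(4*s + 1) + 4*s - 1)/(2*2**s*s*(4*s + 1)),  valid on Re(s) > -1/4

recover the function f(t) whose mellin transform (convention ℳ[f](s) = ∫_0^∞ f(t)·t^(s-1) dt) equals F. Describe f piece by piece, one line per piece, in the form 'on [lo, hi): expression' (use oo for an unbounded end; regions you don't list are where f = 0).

on [0, 1/2): 2**(1/4)*t**(1/4)
on [1/2, 8): 1/2

invert the common scale on t to get t**(1/4) on [0, 1); 1/2 on [1, 16)
reversing the power substitution: sqrt(t) on [0, 1); 1/2 on [1, 4)
undo the power substitution: t on [0, 1); 1/2 on [1, 2)
the 2 pieces separated at 1/2 each add one integral
∫ over [0, 1/2) of 2**(1/4)*t**(1/4)·t^(s-1) joins the sum
the [1/2, 8) slice contributes ∫ 1/2·t^(s-1) dt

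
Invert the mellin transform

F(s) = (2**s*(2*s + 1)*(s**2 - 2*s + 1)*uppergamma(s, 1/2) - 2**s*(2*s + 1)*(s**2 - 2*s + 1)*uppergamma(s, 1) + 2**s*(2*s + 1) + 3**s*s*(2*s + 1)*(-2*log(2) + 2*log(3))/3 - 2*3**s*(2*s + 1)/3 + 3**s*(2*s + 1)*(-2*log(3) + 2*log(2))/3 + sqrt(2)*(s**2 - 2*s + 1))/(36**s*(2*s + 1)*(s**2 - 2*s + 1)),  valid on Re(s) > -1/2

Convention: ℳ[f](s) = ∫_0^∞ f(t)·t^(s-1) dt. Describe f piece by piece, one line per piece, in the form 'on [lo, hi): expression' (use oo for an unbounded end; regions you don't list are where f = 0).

remove the common scale on t first: sqrt(6)*sqrt(t) on [0, 1/12); exp(-6*t) on [1/12, 1/6); log(6*t)/(6*t) on [1/6, 1/4)
strip the common scale on t: sqrt(3)*sqrt(t) on [0, 1/6); exp(-3*t) on [1/6, 1/3); log(3*t)/(3*t) on [1/3, 1/2)
remove the common scale on t first: sqrt(t) on [0, 1/2); exp(-t) on [1/2, 1); log(t)/t on [1, 3/2)
integrate the 3 segments split at 1/36, 1/18, then add the results
piece [0, 1/36): integrate 3*sqrt(2)*sqrt(t) against the kernel
∫ over [1/36, 1/18) of exp(-18*t)·t^(s-1) joins the sum
∫ log(18*t)/(18*t)·t^(s-1) over [1/18, 1/12)

on [0, 1/36): 3*sqrt(2)*sqrt(t)
on [1/36, 1/18): exp(-18*t)
on [1/18, 1/12): log(18*t)/(18*t)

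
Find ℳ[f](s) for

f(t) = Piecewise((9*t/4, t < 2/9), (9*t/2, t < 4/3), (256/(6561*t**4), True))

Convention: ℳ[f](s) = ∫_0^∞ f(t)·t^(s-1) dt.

invert the common scale on t to get 3*t/2 on [0, 1/3); 3*t on [1/3, 2); 16/(81*t**4) on [2, ∞)
back out the common scale on t: t on [0, 1/2); 2*t on [1/2, 3); t**(-4) on [3, ∞)
linearity at 2/9, 4/3 turns ℳ[f](s) into 3 summed integrals
segment [0, 2/9) carries 9*t/4; integrate it
segment [2/9, 4/3) carries 9*t/2; integrate it
[4/3, ∞) adds the kernel integral of 256/(6561*t**4)

(972*6**s*(s - 4) - 2*6**s*(s + 1) - 81*s + 324)/(162*(9/2)**s*(s - 4)*(s + 1))
  -1 < Re(s) < 4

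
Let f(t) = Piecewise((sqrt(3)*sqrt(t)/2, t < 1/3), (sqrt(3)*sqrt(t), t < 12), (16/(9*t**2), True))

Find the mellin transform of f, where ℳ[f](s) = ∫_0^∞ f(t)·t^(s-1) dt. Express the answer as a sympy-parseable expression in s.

remove the common scale on t first: sqrt(6)*sqrt(t)/2 on [0, 1/6); sqrt(6)*sqrt(t) on [1/6, 6); 4/(9*t**2) on [6, ∞)
remove the common scale on t first: sqrt(t) on [0, 1/4); 2*sqrt(t) on [1/4, 9); t**(-2) on [9, ∞)
reversing the power substitution: t on [0, 1/2); 2*t on [1/2, 3); t**(-4) on [3, ∞)
treat the 3 regions marked off by 1/3, 12 separately and sum
on [0, 1/3): add ∫ sqrt(3)*sqrt(t)/2·t^(s-1) dt
over [1/3, 12), the kernel integral of sqrt(3)*sqrt(t) enters the sum
over [12, ∞), the kernel integral of 16/(9*t**2) enters the sum

(-36**s*(2*s + 1) + 972*6**(2*s)*(s - 2) - 81*s + 162)/(81*3**s*(s - 2)*(2*s + 1))
  -1/2 < Re(s) < 2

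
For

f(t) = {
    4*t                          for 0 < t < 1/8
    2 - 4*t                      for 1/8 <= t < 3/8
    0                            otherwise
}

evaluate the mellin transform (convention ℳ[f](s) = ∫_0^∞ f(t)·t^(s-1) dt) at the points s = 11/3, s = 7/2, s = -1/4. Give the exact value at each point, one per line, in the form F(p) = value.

F(11/3) = -51/315392 + 1863*3**(2/3)/630784
F(7/2) = sqrt(2)*(-22 + 405*sqrt(3))/129024
F(-1/4) = -10*6**(3/4)/3 + 28*2**(3/4)/3

strip the common scale on t: 2*t on [0, 1/4); 2 - 2*t on [1/4, 3/4)
invert the common scale on t to get t on [0, 1/2); 2 - t on [1/2, 3/2)
the 2 pieces separated at 1/8 each add one integral
∫ 4*t·t^(s-1) over [0, 1/8)
piece [1/8, 3/8): integrate (2 - 4*t) against the kernel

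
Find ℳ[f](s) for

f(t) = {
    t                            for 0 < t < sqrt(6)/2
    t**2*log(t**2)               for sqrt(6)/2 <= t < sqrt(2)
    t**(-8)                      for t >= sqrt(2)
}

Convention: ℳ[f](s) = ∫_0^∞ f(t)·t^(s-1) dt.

invert the power substitution to get sqrt(t) on [0, 3/2); t*log(t) on [3/2, 2); t**(-4) on [2, ∞)
f breaks at sqrt(6)/2, sqrt(2) into 3 integrals to sum
[0, sqrt(6)/2) adds the kernel integral of t
[sqrt(6)/2, sqrt(2)) adds the kernel integral of t**2*log(t**2)
[sqrt(2), ∞) adds the kernel integral of t**(-8)

(sqrt(2)/2)**s*(32*2**s*s*(s - 8)*(s + 1)*log(2) - 64*2**s*(s - 8)*(s + 1) + 64*2**s*(s - 8)*(s + 1)*log(2) - 2**s*(s + 1)*(s**2 + 4*s + 4) + 3**(s/2)*s*(s - 8)*(s + 1)*(-24*log(3) + 24*log(2)) + 3**(s/2)*(s - 8)*(s + 1)*(-48*log(3) + 48*log(2)) + 48*3**(s/2)*(s - 8)*(s + 1) + 8*3**(s/2)*sqrt(6)*(s - 8)*(s**2 + 4*s + 4))/(16*(s - 8)*(s + 1)*(s**2 + 4*s + 4))
  -1 < Re(s) < 8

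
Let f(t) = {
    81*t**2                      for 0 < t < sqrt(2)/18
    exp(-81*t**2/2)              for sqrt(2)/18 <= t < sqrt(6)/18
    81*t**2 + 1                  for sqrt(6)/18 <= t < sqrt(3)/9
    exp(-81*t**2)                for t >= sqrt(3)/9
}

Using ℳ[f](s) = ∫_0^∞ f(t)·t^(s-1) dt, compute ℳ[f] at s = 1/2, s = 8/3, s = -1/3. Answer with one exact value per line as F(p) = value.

F(1/2) = -13*2**(3/4)*3**(1/4)/30 - 2**(1/4)*uppergamma(1/4, 3/4)/6 + uppergamma(1/4, 3)/6 + 2**(3/4)/30 + 2**(1/4)*uppergamma(1/4, 1/4)/6 + 16*3**(1/4)/15
F(8/3) = -13*2**(2/3)/6048 - 18**(1/3)*uppergamma(4/3, 3/4)/729 + 3**(2/3)*uppergamma(4/3, 3)/1458 + 6**(2/3)/27216 + 18**(1/3)*uppergamma(4/3, 1/4)/729 + 19/1512
F(-1/3) = 2**(1/6)*3**(2/3)*(-4*6**(5/6) - 5*2**(2/3)*uppergamma(-1/6, 3/4) + 5*2**(5/6)*uppergamma(-1/6, 3) + 6 + 5*2**(2/3)*uppergamma(-1/6, 1/4) + 14*3**(5/6))/20

invert the common scale on t to get 9*t**2 on [0, sqrt(2)/6); exp(-9*t**2/2) on [sqrt(2)/6, sqrt(6)/6); 9*t**2 + 1 on [sqrt(6)/6, sqrt(3)/3); …
remove the common scale on t first: t**2 on [0, sqrt(2)/2); exp(-t**2/2) on [sqrt(2)/2, sqrt(6)/2); t**2 + 1 on [sqrt(6)/2, sqrt(3)); …
undo the power substitution: t on [0, 1/2); exp(-t/2) on [1/2, 3/2); t + 1 on [3/2, 3); …
the 4 pieces separated at sqrt(2)/18, sqrt(6)/18, sqrt(3)/9 each add one integral
[0, sqrt(2)/18) adds the kernel integral of 81*t**2
[sqrt(2)/18, sqrt(6)/18) adds the kernel integral of exp(-81*t**2/2)
segment sqrt(6)/18 to sqrt(3)/9 holds (81*t**2 + 1); add its integral
between sqrt(3)/9 and ∞ the integrand is exp(-81*t**2)·t^(s-1)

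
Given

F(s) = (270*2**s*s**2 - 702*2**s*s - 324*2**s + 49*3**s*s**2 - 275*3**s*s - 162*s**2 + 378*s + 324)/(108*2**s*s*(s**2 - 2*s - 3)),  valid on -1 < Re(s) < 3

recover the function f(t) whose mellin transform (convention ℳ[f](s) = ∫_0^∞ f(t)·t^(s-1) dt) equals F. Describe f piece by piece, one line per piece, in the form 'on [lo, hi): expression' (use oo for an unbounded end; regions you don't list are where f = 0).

on [0, 1/2): t
on [1/2, 1): 2*t + 1
on [1, 3/2): t/2
on [3/2, oo): t**(-3)

along the cuts 1/2, 1, 3/2, ℳ[f](s) splits into 4 integrals
on [0, 1/2) integrate f = t against the kernel
on [1/2, 1): add ∫ (2*t + 1)·t^(s-1) dt
between 1 and 3/2 the integrand is t/2·t^(s-1)
on [3/2, ∞): add ∫ t**(-3)·t^(s-1) dt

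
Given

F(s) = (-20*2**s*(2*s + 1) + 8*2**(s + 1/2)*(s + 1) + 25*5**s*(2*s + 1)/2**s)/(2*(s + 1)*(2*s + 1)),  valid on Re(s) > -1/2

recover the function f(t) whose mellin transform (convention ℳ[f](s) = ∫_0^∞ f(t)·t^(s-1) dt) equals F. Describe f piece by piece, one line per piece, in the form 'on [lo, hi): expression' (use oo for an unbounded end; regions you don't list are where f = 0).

linearity at 2 turns ℳ[f](s) into 2 summed integrals
for t in [0, 2): the term is ∫ 2*sqrt(t)·t^(s-1)
for t in [2, 5/2): the term is ∫ 5*t·t^(s-1)

on [0, 2): 2*sqrt(t)
on [2, 5/2): 5*t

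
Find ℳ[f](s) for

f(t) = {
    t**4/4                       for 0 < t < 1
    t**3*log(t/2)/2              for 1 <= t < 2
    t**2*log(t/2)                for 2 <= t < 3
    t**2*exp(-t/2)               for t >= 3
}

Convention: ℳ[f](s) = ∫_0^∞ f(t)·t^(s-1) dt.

strip the shared t-power: t**2/4 on [0, 1); t*log(t/2)/2 on [1, 2); log(t/2) on [2, 3); …
back out the common scale on t: t**2 on [0, 1/2); t*log(t) on [1/2, 1); log(t) on [1, 3/2); …
along the cuts 1, 2, 3, ℳ[f](s) splits into 4 integrals
∫ over [0, 1) of t**4/4·t^(s-1) joins the sum
between 1 and 2 the integrand is t**3*log(t/2)/2·t^(s-1)
over [2, 3), the kernel integral of t**2*log(t/2) enters the sum
segment [3, ∞) carries t**2*exp(-t/2); integrate it

(16*2**s*(s + 2)**2*(s + 4)*(2*s + (s + 2)**2 + 5)*uppergamma(s + 2, 3/2) - 16*2**s*(s + 2)**2*(s + 4) + 16*2**s*(s + 4)*(2*s + (s + 2)**2 + 5) + 3**s*(s + 2)*(s + 4)*(-36*log(2) + 36*log(3))*(2*s + (s + 2)**2 + 5) - 36*3**s*(s + 4)*(2*s + (s + 2)**2 + 5) + (s + 2)**3*(s + 4)*log(4) + (s + 2)**2*(s + 4)*log(4) + 2*(s + 2)**2*(s + 4) + (s + 2)**2*(2*s + (s + 2)**2 + 5))/(4*(s + 2)**2*(s + 4)*(2*s + (s + 2)**2 + 5))
  Re(s) > -4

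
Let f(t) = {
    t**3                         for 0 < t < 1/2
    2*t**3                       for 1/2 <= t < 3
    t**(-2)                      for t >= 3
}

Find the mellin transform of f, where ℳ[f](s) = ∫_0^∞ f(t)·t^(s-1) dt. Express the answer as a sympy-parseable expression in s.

remove the shared t-power first: t on [0, 1/2); 2*t on [1/2, 3); t**(-4) on [3, ∞)
slice at 1/2, 3, transform all 3 pieces, and sum them
segment 0 to 1/2 holds t**3; add its integral
segment [1/2, 3) carries 2*t**3; integrate it
on [3, ∞) integrate f = t**(-2) against the kernel

(3880*6**s*s - 7800*6**s - 9*s + 18)/(72*2**s*(s**2 + s - 6))
  -3 < Re(s) < 2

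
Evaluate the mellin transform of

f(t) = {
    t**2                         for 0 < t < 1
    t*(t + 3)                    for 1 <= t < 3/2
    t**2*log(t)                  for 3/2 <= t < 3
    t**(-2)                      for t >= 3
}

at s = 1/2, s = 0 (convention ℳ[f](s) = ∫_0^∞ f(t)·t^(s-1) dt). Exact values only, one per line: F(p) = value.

F(1/2) = -922*sqrt(3)/675 - 2 + 213*sqrt(6)/100 + log(2**(9*sqrt(6)/20)*3**(-9*sqrt(6)/20 + 18*sqrt(3)/5))
F(0) = 9*log(2)/8 + 143/144 + 27*log(3)/8

back out the shared t-power: t**(3/2) on [0, 1); sqrt(t)*(t + 3) on [1, 3/2); t**(3/2)*log(t) on [3/2, 3); …
strip the shared t-power: t on [0, 1); t + 3 on [1, 3/2); t*log(t) on [3/2, 3); …
f breaks at 1, 3/2, 3 into 4 integrals to sum
the [0, 1) slice contributes ∫ t**2·t^(s-1) dt
over [1, 3/2), the kernel integral of t*(t + 3) enters the sum
∫ over [3/2, 3) of t**2*log(t)·t^(s-1) joins the sum
on [3, ∞): add ∫ t**(-2)·t^(s-1) dt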